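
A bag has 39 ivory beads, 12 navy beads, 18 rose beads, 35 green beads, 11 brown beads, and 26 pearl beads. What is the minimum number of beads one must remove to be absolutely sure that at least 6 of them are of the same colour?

By the pigeonhole principle, the 6 colours are the holes; the beads drawn are the pigeons.
To avoid 6 of any one colour, the worst case takes at most 5 of each colour.
That gives 5 + 5 + 5 + 5 + 5 + 5 = 30 beads with no colour reaching 6.
The next bead forces some colour to 6, so 30 + 1 = 31.

31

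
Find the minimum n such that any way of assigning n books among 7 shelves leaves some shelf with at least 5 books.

With 28 books one could put exactly 4 in each of the 7 shelves, and no shelf would reach 5.
One more book must land in a shelf that already has 4, giving it 5.
So 7 × 4 + 1 = 29 books are required.

29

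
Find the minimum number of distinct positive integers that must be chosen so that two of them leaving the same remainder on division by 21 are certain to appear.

The 21 residue classes mod 21 are the pigeonholes.
With 21 integers one could put 1 in each residue class and have no class reach 2.
The 22nd integer pushes some class to 2, so 21·1 + 1 = 22.

22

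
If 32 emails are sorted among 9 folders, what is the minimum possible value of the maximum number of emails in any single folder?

The 9 folders are the holes and the 32 emails are the pigeons.
If every folder held at most 3 emails, the total would be at most 9 × 3 = 27, which is less than 32.
So some folder holds at least ⌈32/9⌉ = 4 emails.

4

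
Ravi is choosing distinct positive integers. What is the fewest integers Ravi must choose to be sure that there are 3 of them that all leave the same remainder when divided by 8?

17

Pigeonhole: the 8 residue classes mod 8 are the pigeonholes.
With 16 integers one could put 2 in each residue class and have no class reach 3.
The 17th integer pushes some class to 3, so 8·2 + 1 = 17.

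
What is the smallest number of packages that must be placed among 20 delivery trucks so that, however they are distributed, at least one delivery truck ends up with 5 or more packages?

81

With 80 packages one could put exactly 4 in each of the 20 delivery trucks, and no delivery truck would reach 5.
By pigeonhole, one more package must land in a delivery truck that already has 4, giving it 5.
So 20 × 4 + 1 = 81 packages are required.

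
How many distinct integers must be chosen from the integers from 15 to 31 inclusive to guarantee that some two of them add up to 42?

Two chosen integers sum to 42 exactly when both halves of some pair {x, 42−x} with 15 ≤ x ≤ 42−x ≤ 27 are chosen — 6 such pairs.
The remaining 5 elements (those with no distinct partner in range) can never complete a 42-sum, so the worst case takes all of them and one from each pair: 5 + 6 = 11.
The 12th integer has to be the second member of some pair, so 11 + 1 = 12.

12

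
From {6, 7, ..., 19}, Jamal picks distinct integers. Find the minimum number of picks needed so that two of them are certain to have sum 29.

A set avoiding the sum 29 can contain at most one of each pair {x, 29−x}, plus the 4 elements whose complement lies outside the range.
The integers 6, …, 14 (9 of them) are such a set: any two sum to at least 6+7 = 13 and at most 13+14 = 27 < 29.
By pigeonhole, any 10th integer completes one of the 5 pairs, so 10 choices force a sum of 29.

10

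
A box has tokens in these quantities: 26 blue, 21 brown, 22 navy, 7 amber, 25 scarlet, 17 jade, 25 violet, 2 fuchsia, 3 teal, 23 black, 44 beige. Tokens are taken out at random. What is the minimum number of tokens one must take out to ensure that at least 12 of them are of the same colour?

An adversary could hand out at most 11 tokens per colour (amber, fuchsia, teal run out sooner): 11 + 11 + 11 + 7 + 11 + 11 + 11 + 2 + 3 + 11 + 11 = 100 tokens and still no colour has 12.
By the pigeonhole principle, one more token lands in a colour already at 11, so 101 draws are enough and 100 are not.

101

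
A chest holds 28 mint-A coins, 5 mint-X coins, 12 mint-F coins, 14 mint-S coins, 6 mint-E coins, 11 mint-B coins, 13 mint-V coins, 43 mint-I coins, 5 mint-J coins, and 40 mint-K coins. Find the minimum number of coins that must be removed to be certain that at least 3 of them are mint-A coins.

152

In the worst case for collecting mint-A coins, every non-mint-A coin comes out first.
There are 5 + 12 + 14 + 6 + 11 + 13 + 43 + 5 + 40 = 149 non-mint-A coins altogether.
After those, each further coin must be mint-A, so 149 + 3 = 152 draws guarantee 3 mint-A coins.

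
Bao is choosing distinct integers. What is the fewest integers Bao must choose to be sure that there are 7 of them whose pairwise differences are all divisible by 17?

Integers whose pairwise differences are multiples of 17 are exactly those sharing a remainder mod 17. The 17 residue classes mod 17 are the pigeonholes.
With 102 integers one could put 6 in each residue class and have no class reach 7.
The 103rd integer pushes some class to 7, so 17·6 + 1 = 103.

103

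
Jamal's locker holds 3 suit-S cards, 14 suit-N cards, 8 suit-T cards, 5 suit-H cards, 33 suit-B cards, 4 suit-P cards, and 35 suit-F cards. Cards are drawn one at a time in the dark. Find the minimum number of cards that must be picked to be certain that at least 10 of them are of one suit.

48

Put each drawn card into a box by suit. The largest draw with every box below 10 takes min(count, 9) from each suit; suits with fewer than 9 contribute all they have.
Σ min(cᵢ, 9) = 3 + 9 + 8 + 5 + 9 + 4 + 9 = 47.
Draw number 47 + 1 = 48 must push one box to 10.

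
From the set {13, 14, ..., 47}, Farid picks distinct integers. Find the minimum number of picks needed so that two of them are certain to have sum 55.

21

A set avoiding the sum 55 can contain at most one of each pair {x, 55−x}, plus the 5 elements whose complement lies outside the range.
The integers 28, …, 47 (20 of them) are such a set: any two sum to at least 28+29 = 57 > 55.
Pigeonhole: any 21st integer completes one of the 15 pairs, so 21 choices force a sum of 55.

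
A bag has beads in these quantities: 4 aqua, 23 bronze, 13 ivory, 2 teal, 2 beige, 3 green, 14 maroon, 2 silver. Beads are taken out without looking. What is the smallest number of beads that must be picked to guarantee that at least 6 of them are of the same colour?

An adversary could hand out at most 5 beads per colour (5 colours run out sooner): 4 + 5 + 5 + 2 + 2 + 3 + 5 + 2 = 28 beads and still no colour has 6.
One more bead lands in a colour already at 5, so 29 draws are enough and 28 are not.

29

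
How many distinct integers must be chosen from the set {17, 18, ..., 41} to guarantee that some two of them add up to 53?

A set avoiding the sum 53 can contain at most one of each pair {x, 53−x}, plus the 5 elements whose complement lies outside the range.
The integers 27, …, 41 (15 of them) are such a set: any two sum to at least 27+28 = 55 > 53.
Pigeonhole: any 16th integer completes one of the 10 pairs, so 16 choices force a sum of 53.

16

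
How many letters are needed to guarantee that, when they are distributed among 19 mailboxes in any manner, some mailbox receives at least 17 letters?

With 304 letters one could put exactly 16 in each of the 19 mailboxes, and no mailbox would reach 17.
By the pigeonhole principle, one more letter must land in a mailbox that already has 16, giving it 17.
So 19 × 16 + 1 = 305 letters are required.

305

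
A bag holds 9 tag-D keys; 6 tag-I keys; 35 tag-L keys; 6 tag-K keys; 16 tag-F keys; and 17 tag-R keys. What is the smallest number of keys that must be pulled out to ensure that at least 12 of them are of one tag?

55

By pigeonhole, put each drawn key into a box by tag. The largest draw with every box below 12 takes min(count, 11) from each tag; tags with fewer than 11 contribute all they have.
Σ min(cᵢ, 11) = 9 + 6 + 11 + 6 + 11 + 11 = 54.
Draw number 54 + 1 = 55 must push one box to 12.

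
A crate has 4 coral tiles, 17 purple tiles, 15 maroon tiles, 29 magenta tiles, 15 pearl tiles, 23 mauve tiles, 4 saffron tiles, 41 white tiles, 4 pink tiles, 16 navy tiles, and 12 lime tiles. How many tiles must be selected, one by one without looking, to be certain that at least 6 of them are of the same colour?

An adversary could hand out at most 5 tiles per colour (coral, saffron, pink run out sooner): 4 + 5 + 5 + 5 + 5 + 5 + 4 + 5 + 4 + 5 + 5 = 52 tiles and still no colour has 6.
One more tile lands in a colour already at 5, so 53 draws are enough and 52 are not.

53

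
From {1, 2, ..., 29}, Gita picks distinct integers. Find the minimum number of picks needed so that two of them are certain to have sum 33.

Two chosen integers sum to 33 exactly when both halves of some pair {x, 33−x} with 4 ≤ x ≤ 33−x ≤ 29 are chosen — 13 such pairs.
The remaining 3 elements (those with no distinct partner in range) can never complete a 33-sum, so the worst case takes all of them and one from each pair: 3 + 13 = 16.
The 17th integer has to be the second member of some pair, so 16 + 1 = 17.

17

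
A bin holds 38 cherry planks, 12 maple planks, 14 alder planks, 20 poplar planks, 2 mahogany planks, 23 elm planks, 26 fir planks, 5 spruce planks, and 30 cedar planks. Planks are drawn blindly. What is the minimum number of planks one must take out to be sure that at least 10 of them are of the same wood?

71

The 9 woods are the holes; the planks drawn are the pigeons.
To avoid 10 of any one wood, the worst case takes at most 9 of each wood, or every plank of a wood that has fewer than 9.
That gives 9 + 9 + 9 + 9 + 2 + 9 + 9 + 5 + 9 = 70 planks with no wood reaching 10.
The next plank forces some wood to 10, so 70 + 1 = 71.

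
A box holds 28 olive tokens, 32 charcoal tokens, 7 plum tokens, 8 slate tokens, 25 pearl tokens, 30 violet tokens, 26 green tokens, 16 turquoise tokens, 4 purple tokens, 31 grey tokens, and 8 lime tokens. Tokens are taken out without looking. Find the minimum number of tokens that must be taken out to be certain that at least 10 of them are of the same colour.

An adversary could hand out at most 9 tokens per colour (4 colours run out sooner): 9 + 9 + 7 + 8 + 9 + 9 + 9 + 9 + 4 + 9 + 8 = 90 tokens and still no colour has 10.
Pigeonhole: one more token lands in a colour already at 9, so 91 draws are enough and 90 are not.

91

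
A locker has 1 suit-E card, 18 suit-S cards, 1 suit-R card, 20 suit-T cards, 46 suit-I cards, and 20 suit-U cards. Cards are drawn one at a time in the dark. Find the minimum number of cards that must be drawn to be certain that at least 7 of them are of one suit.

An adversary could hand out at most 6 cards per suit (suit-E, suit-R run out sooner): 1 + 6 + 1 + 6 + 6 + 6 = 26 cards and still no suit has 7.
One more card lands in a suit already at 6, so 27 draws are enough and 26 are not.

27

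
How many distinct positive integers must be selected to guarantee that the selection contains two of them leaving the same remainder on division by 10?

11

By the pigeonhole principle, the 10 residue classes mod 10 are the pigeonholes.
With 10 integers one could put 1 in each residue class and have no class reach 2.
The 11th integer pushes some class to 2, so 10·1 + 1 = 11.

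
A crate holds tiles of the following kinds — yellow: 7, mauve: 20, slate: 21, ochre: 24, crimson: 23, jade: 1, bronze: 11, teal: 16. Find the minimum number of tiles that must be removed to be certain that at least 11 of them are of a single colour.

69

Pigeonhole: the 8 colours are the holes; the tiles drawn are the pigeons.
To avoid 11 of any one colour, the worst case takes at most 10 of each colour, or every tile of a colour that has fewer than 10.
That gives 7 + 10 + 10 + 10 + 10 + 1 + 10 + 10 = 68 tiles with no colour reaching 11.
The next tile forces some colour to 11, so 68 + 1 = 69.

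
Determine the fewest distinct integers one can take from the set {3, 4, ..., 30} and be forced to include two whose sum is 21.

21

Two chosen integers sum to 21 exactly when both halves of some pair {x, 21−x} with 3 ≤ x ≤ 21−x ≤ 18 are chosen — 8 such pairs.
The remaining 12 elements (those with no distinct partner in range) can never complete a 21-sum, so the worst case takes all of them and one from each pair: 12 + 8 = 20.
The 21st integer has to be the second member of some pair, so 20 + 1 = 21.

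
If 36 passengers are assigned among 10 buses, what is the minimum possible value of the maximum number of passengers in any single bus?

4

The 10 buses are the holes and the 36 passengers are the pigeons.
If every bus held at most 3 passengers, the total would be at most 10 × 3 = 30, which is less than 36.
So some bus holds at least ⌈36/10⌉ = 4 passengers.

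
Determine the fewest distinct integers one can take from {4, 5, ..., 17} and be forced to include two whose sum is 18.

10

Group the elements by complementary pair {x, 18−x}: {4,14}, {5,13}, {6,12}, …, giving 5 two-element pairs, the single value 9 (it cannot pair with itself since the integers are distinct), and 3 integers whose partner 18−x falls outside [4,17].
Pigeonhole: treating each of those 9 groups as a pigeonhole, one can pick one integer per group — 9 integers — with no two summing to 18.
The 10th integer lands in an occupied pair, forcing a sum of 18.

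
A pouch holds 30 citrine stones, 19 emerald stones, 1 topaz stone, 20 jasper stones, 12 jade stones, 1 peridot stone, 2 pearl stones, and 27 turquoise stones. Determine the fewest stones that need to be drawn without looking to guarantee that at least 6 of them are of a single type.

Put each drawn stone into a box by type. The largest draw with every box below 6 takes min(count, 5) from each type; types with fewer than 5 contribute all they have.
Σ min(cᵢ, 5) = 5 + 5 + 1 + 5 + 5 + 1 + 2 + 5 = 29.
Draw number 29 + 1 = 30 must push one box to 6.

30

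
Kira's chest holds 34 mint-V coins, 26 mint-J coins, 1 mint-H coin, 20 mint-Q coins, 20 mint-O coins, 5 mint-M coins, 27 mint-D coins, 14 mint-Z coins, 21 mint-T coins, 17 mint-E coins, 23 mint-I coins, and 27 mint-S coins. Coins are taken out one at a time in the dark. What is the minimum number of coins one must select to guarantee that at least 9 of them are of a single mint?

87

An adversary could hand out at most 8 coins per mint (mint-H, mint-M run out sooner): 8 + 8 + 1 + 8 + 8 + 5 + 8 + 8 + 8 + 8 + 8 + 8 = 86 coins and still no mint has 9.
By the pigeonhole principle, one more coin lands in a mint already at 8, so 87 draws are enough and 86 are not.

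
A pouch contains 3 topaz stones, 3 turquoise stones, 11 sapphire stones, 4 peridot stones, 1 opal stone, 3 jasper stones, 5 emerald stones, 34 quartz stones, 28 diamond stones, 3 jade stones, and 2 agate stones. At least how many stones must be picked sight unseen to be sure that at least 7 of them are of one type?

An adversary could hand out at most 6 stones per type (8 types run out sooner): 3 + 3 + 6 + 4 + 1 + 3 + 5 + 6 + 6 + 3 + 2 = 42 stones and still no type has 7.
Pigeonhole: one more stone lands in a type already at 6, so 43 draws are enough and 42 are not.

43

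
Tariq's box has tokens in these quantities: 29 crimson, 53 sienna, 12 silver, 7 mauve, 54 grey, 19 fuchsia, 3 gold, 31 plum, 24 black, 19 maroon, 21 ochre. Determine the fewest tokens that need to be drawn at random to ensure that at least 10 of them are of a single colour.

The 11 colours are the holes; the tokens drawn are the pigeons.
To avoid 10 of any one colour, the worst case takes at most 9 of each colour, or every token of a colour that has fewer than 9.
That gives 9 + 9 + 9 + 7 + 9 + 9 + 3 + 9 + 9 + 9 + 9 = 91 tokens with no colour reaching 10.
The next token forces some colour to 10, so 91 + 1 = 92.

92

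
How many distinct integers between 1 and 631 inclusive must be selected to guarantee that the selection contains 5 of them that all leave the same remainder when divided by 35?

141

The 35 residue classes mod 35 are the pigeonholes.
With 140 integers one could put 4 in each residue class and have no class reach 5.
The 141st integer pushes some class to 5, so 35·4 + 1 = 141.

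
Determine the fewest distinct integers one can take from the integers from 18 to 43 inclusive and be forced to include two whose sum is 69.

18

A set avoiding the sum 69 can contain at most one of each pair {x, 69−x}, plus the 8 elements whose complement lies outside the range.
The integers 18, …, 34 (17 of them) are such a set: any two sum to at least 18+19 = 37 and at most 33+34 = 67 < 69.
By pigeonhole, any 18th integer completes one of the 9 pairs, so 18 choices force a sum of 69.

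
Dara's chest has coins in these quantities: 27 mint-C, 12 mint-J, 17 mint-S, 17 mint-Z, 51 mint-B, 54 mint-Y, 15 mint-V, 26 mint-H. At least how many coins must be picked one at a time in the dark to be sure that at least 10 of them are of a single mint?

73

By the pigeonhole principle, put each drawn coin into a box by mint. The largest draw with every box below 10 takes min(count, 9) from each mint.
Σ min(cᵢ, 9) = 9 + 9 + 9 + 9 + 9 + 9 + 9 + 9 = 72.
Draw number 72 + 1 = 73 must push one box to 10.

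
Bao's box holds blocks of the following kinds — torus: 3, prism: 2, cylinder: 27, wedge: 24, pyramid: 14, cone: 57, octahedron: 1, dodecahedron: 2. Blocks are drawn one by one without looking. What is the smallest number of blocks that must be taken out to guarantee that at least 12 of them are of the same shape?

53

The 8 shapes are the holes; the blocks drawn are the pigeons.
To avoid 12 of any one shape, the worst case takes at most 11 of each shape, or every block of a shape that has fewer than 11.
That gives 3 + 2 + 11 + 11 + 11 + 11 + 1 + 2 = 52 blocks with no shape reaching 12.
The next block forces some shape to 12, so 52 + 1 = 53.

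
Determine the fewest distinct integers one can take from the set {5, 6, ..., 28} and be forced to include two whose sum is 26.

17

Two chosen integers sum to 26 exactly when both halves of some pair {x, 26−x} with 5 ≤ x ≤ 26−x ≤ 21 are chosen — 8 such pairs.
The remaining 8 elements (those with no distinct partner in range) can never complete a 26-sum, so the worst case takes all of them and one from each pair: 8 + 8 = 16.
Pigeonhole: the 17th integer has to be the second member of some pair, so 16 + 1 = 17.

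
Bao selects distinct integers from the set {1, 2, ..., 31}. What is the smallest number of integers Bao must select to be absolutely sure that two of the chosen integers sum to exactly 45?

A set avoiding the sum 45 can contain at most one of each pair {x, 45−x}, plus the 13 elements whose complement lies outside the range.
The integers 1, …, 22 (22 of them) are such a set: any two sum to at least 1+2 = 3 and at most 21+22 = 43 < 45.
Any 23rd integer completes one of the 9 pairs, so 23 choices force a sum of 45.

23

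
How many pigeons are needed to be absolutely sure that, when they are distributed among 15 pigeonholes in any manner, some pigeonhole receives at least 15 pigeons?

211

With 210 pigeons one could put exactly 14 in each of the 15 pigeonholes, and no pigeonhole would reach 15.
One more pigeon must land in a pigeonhole that already has 14, giving it 15.
So 15 × 14 + 1 = 211 pigeons are required.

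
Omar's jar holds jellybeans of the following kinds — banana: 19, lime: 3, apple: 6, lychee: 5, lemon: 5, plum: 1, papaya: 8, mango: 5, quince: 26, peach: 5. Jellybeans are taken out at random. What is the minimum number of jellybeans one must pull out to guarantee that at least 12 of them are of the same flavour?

Put each drawn jellybean into a box by flavour. The largest draw with every box below 12 takes min(count, 11) from each flavour; flavours with fewer than 11 contribute all they have.
Σ min(cᵢ, 11) = 11 + 3 + 6 + 5 + 5 + 1 + 8 + 5 + 11 + 5 = 60.
Draw number 60 + 1 = 61 must push one box to 12.

61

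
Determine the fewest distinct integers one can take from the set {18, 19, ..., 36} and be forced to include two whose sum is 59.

13

Group the elements by complementary pair {x, 59−x}: {23,36}, {24,35}, {25,34}, …, giving 7 two-element pairs and 5 integers whose partner 59−x falls outside [18,36].
By the pigeonhole principle, treating each of those 12 groups as a pigeonhole, one can pick one integer per group — 12 integers — with no two summing to 59.
The 13th integer lands in an occupied pair, forcing a sum of 59.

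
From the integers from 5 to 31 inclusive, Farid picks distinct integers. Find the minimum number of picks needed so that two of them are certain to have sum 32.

17

A set avoiding the sum 32 can contain at most one of each pair {x, 32−x}, plus the 5 elements whose complement lies outside the range or equal to its own complement.
The integers 16, …, 31 (16 of them) are such a set: any two sum to at least 16+17 = 33 > 32.
Any 17th integer completes one of the 11 pairs, so 17 choices force a sum of 32.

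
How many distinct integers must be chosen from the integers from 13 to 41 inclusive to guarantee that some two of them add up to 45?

20

A set avoiding the sum 45 can contain at most one of each pair {x, 45−x}, plus the 9 elements whose complement lies outside the range.
The integers 23, …, 41 (19 of them) are such a set: any two sum to at least 23+24 = 47 > 45.
Pigeonhole: any 20th integer completes one of the 10 pairs, so 20 choices force a sum of 45.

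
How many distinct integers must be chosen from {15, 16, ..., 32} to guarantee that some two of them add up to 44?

12

A set avoiding the sum 44 can contain at most one of each pair {x, 44−x}, plus the 4 elements whose complement lies outside the range or equal to its own complement.
The integers 22, …, 32 (11 of them) are such a set: any two sum to at least 22+23 = 45 > 44.
Any 12th integer completes one of the 7 pairs, so 12 choices force a sum of 44.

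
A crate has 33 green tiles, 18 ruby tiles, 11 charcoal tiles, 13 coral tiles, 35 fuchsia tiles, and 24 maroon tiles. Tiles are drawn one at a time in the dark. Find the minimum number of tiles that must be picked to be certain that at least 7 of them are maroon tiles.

117

In the worst case for collecting maroon tiles, every non-maroon tile comes out first.
There are 33 + 18 + 11 + 13 + 35 = 110 non-maroon tiles altogether.
After those, each further tile must be maroon, so 110 + 7 = 117 draws guarantee 7 maroon tiles.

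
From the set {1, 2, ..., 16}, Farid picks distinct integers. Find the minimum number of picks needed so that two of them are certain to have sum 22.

12

Two chosen integers sum to 22 exactly when both halves of some pair {x, 22−x} with 6 ≤ x ≤ 22−x ≤ 16 are chosen — 5 such pairs.
The remaining 6 elements (those with no distinct partner in range) can never complete a 22-sum, so the worst case takes all of them and one from each pair: 6 + 5 = 11.
The 12th integer has to be the second member of some pair, so 11 + 1 = 12.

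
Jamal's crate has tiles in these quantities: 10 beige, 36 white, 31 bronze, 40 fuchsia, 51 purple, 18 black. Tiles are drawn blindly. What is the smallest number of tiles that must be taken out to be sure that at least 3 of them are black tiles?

171

In the worst case for collecting black tiles, every non-black tile comes out first.
There are 10 + 36 + 31 + 40 + 51 = 168 non-black tiles altogether.
After those, each further tile must be black, so 168 + 3 = 171 draws guarantee 3 black tiles.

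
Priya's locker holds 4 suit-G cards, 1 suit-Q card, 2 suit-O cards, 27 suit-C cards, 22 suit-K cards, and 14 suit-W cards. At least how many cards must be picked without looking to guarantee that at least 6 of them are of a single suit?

An adversary could hand out at most 5 cards per suit (suit-G, suit-Q, suit-O run out sooner): 4 + 1 + 2 + 5 + 5 + 5 = 22 cards and still no suit has 6.
One more card lands in a suit already at 5, so 23 draws are enough and 22 are not.

23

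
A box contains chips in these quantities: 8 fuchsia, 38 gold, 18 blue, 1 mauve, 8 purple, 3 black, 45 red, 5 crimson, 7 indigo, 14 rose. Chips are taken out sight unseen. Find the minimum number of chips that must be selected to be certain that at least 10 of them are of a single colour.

69

By the pigeonhole principle, put each drawn chip into a box by colour. The largest draw with every box below 10 takes min(count, 9) from each colour; colours with fewer than 9 contribute all they have.
Σ min(cᵢ, 9) = 8 + 9 + 9 + 1 + 8 + 3 + 9 + 5 + 7 + 9 = 68.
Draw number 68 + 1 = 69 must push one box to 10.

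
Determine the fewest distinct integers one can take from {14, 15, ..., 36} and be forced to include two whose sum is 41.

A set avoiding the sum 41 can contain at most one of each pair {x, 41−x}, plus the 9 elements whose complement lies outside the range.
The integers 21, …, 36 (16 of them) are such a set: any two sum to at least 21+22 = 43 > 41.
Any 17th integer completes one of the 7 pairs, so 17 choices force a sum of 41.

17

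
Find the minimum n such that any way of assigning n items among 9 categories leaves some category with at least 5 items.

With 36 items one could put exactly 4 in each of the 9 categories, and no category would reach 5.
One more item must land in a category that already has 4, giving it 5.
So 9 × 4 + 1 = 37 items are required.

37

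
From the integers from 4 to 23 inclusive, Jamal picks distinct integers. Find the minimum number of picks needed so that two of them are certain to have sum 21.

Group the elements by complementary pair {x, 21−x}: {4,17}, {5,16}, {6,15}, …, giving 7 two-element pairs and 6 integers whose partner 21−x falls outside [4,23].
Treating each of those 13 groups as a pigeonhole, one can pick one integer per group — 13 integers — with no two summing to 21.
The 14th integer lands in an occupied pair, forcing a sum of 21.

14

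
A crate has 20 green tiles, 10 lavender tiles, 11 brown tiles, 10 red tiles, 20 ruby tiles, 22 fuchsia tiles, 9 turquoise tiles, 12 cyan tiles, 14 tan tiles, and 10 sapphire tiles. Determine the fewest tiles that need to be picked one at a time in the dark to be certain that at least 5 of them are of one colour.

By pigeonhole, the 10 colours are the holes; the tiles drawn are the pigeons.
To avoid 5 of any one colour, the worst case takes at most 4 of each colour.
That gives 4 + 4 + 4 + 4 + 4 + 4 + 4 + 4 + 4 + 4 = 40 tiles with no colour reaching 5.
The next tile forces some colour to 5, so 40 + 1 = 41.

41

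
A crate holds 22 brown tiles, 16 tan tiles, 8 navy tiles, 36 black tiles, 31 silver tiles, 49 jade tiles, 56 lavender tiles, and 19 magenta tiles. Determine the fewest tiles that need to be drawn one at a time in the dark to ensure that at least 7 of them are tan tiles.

In the worst case for collecting tan tiles, every non-tan tile comes out first.
There are 22 + 8 + 36 + 31 + 49 + 56 + 19 = 221 non-tan tiles altogether.
After those, each further tile must be tan, so 221 + 7 = 228 draws guarantee 7 tan tiles.

228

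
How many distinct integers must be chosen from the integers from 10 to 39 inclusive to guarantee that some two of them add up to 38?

22

A set avoiding the sum 38 can contain at most one of each pair {x, 38−x}, plus the 12 elements whose complement lies outside the range or equal to its own complement.
The integers 19, …, 39 (21 of them) are such a set: any two sum to at least 19+20 = 39 > 38.
By pigeonhole, any 22nd integer completes one of the 9 pairs, so 22 choices force a sum of 38.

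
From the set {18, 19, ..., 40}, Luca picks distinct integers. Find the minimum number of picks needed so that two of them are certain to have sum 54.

15

A set avoiding the sum 54 can contain at most one of each pair {x, 54−x}, plus the 5 elements whose complement lies outside the range or equal to its own complement.
The integers 27, …, 40 (14 of them) are such a set: any two sum to at least 27+28 = 55 > 54.
Pigeonhole: any 15th integer completes one of the 9 pairs, so 15 choices force a sum of 54.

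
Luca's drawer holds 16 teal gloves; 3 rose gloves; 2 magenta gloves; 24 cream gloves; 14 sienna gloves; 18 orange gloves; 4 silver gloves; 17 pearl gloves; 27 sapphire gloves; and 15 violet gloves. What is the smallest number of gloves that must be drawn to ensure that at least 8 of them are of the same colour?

59

Put each drawn glove into a box by colour. The largest draw with every box below 8 takes min(count, 7) from each colour; colours with fewer than 7 contribute all they have.
Σ min(cᵢ, 7) = 7 + 3 + 2 + 7 + 7 + 7 + 4 + 7 + 7 + 7 = 58.
Draw number 58 + 1 = 59 must push one box to 8.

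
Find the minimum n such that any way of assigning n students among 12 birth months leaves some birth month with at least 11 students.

With 120 students one could put exactly 10 in each of the 12 birth months, and no birth month would reach 11.
By the pigeonhole principle, one more student must land in a birth month that already has 10, giving it 11.
So 12 × 10 + 1 = 121 students are required.

121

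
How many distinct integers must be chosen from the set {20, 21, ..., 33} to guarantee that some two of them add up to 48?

11

Two chosen integers sum to 48 exactly when both halves of some pair {x, 48−x} with 20 ≤ x ≤ 48−x ≤ 28 are chosen — 4 such pairs.
The remaining 6 elements (those with no distinct partner in range) can never complete a 48-sum, so the worst case takes all of them and one from each pair: 6 + 4 = 10.
The 11th integer has to be the second member of some pair, so 10 + 1 = 11.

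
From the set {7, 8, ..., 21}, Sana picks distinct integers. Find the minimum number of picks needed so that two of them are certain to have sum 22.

A set avoiding the sum 22 can contain at most one of each pair {x, 22−x}, plus the 7 elements whose complement lies outside the range or equal to its own complement.
The integers 11, …, 21 (11 of them) are such a set: any two sum to at least 11+12 = 23 > 22.
Any 12th integer completes one of the 4 pairs, so 12 choices force a sum of 22.

12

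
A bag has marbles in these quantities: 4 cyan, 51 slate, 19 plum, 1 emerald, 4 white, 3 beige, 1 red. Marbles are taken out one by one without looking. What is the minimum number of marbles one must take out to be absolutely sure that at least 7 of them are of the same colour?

An adversary could hand out at most 6 marbles per colour (5 colours run out sooner): 4 + 6 + 6 + 1 + 4 + 3 + 1 = 25 marbles and still no colour has 7.
Pigeonhole: one more marble lands in a colour already at 6, so 26 draws are enough and 25 are not.

26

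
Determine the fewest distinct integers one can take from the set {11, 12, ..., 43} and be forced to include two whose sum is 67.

24

Two chosen integers sum to 67 exactly when both halves of some pair {x, 67−x} with 24 ≤ x ≤ 67−x ≤ 43 are chosen — 10 such pairs.
The remaining 13 elements (those with no distinct partner in range) can never complete a 67-sum, so the worst case takes all of them and one from each pair: 13 + 10 = 23.
The 24th integer has to be the second member of some pair, so 23 + 1 = 24.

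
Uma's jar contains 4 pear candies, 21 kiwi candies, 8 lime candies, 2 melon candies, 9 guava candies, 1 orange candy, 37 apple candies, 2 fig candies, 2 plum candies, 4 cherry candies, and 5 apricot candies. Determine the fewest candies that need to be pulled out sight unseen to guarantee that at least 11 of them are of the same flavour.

Put each drawn candy into a box by flavour. The largest draw with every box below 11 takes min(count, 10) from each flavour; flavours with fewer than 10 contribute all they have.
Σ min(cᵢ, 10) = 4 + 10 + 8 + 2 + 9 + 1 + 10 + 2 + 2 + 4 + 5 = 57.
Draw number 57 + 1 = 58 must push one box to 11.

58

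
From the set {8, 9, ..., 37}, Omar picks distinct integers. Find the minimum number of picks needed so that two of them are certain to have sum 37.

A set avoiding the sum 37 can contain at most one of each pair {x, 37−x}, plus the 8 elements whose complement lies outside the range.
The integers 19, …, 37 (19 of them) are such a set: any two sum to at least 19+20 = 39 > 37.
Any 20th integer completes one of the 11 pairs, so 20 choices force a sum of 37.

20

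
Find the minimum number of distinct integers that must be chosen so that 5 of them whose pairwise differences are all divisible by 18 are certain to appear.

73

Integers whose pairwise differences are multiples of 18 are exactly those sharing a remainder mod 18. The 18 residue classes mod 18 are the pigeonholes.
With 72 integers one could put 4 in each residue class and have no class reach 5.
The 73rd integer pushes some class to 5, so 18·4 + 1 = 73.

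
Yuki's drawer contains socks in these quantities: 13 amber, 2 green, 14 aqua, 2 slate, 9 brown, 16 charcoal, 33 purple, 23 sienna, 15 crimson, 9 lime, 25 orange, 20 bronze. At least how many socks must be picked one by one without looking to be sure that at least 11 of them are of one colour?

103

By the pigeonhole principle, the 12 colours are the holes; the socks drawn are the pigeons.
To avoid 11 of any one colour, the worst case takes at most 10 of each colour, or every sock of a colour that has fewer than 10.
That gives 10 + 2 + 10 + 2 + 9 + 10 + 10 + 10 + 10 + 9 + 10 + 10 = 102 socks with no colour reaching 11.
The next sock forces some colour to 11, so 102 + 1 = 103.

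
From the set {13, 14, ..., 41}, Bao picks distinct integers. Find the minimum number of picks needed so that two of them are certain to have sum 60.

19

Group the elements by complementary pair {x, 60−x}: {19,41}, {20,40}, {21,39}, …, giving 11 two-element pairs, the single value 30 (it cannot pair with itself since the integers are distinct), and 6 integers whose partner 60−x falls outside [13,41].
Treating each of those 18 groups as a pigeonhole, one can pick one integer per group — 18 integers — with no two summing to 60.
The 19th integer lands in an occupied pair, forcing a sum of 60.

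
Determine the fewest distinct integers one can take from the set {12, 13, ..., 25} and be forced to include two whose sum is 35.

Group the elements by complementary pair {x, 35−x}: {12,23}, {13,22}, {14,21}, …, giving 6 two-element pairs and 2 integers whose partner 35−x falls outside [12,25].
By the pigeonhole principle, treating each of those 8 groups as a pigeonhole, one can pick one integer per group — 8 integers — with no two summing to 35.
The 9th integer lands in an occupied pair, forcing a sum of 35.

9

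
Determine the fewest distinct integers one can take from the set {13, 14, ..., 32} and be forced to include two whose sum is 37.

Two chosen integers sum to 37 exactly when both halves of some pair {x, 37−x} with 13 ≤ x ≤ 37−x ≤ 24 are chosen — 6 such pairs.
The remaining 8 elements (those with no distinct partner in range) can never complete a 37-sum, so the worst case takes all of them and one from each pair: 8 + 6 = 14.
The 15th integer has to be the second member of some pair, so 14 + 1 = 15.

15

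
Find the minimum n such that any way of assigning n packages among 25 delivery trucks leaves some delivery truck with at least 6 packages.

126

With 125 packages one could put exactly 5 in each of the 25 delivery trucks, and no delivery truck would reach 6.
By pigeonhole, one more package must land in a delivery truck that already has 5, giving it 6.
So 25 × 5 + 1 = 126 packages are required.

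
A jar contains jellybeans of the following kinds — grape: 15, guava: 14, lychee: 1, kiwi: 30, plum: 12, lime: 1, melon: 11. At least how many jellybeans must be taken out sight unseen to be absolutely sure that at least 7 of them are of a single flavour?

33

An adversary could hand out at most 6 jellybeans per flavour (lychee, lime run out sooner): 6 + 6 + 1 + 6 + 6 + 1 + 6 = 32 jellybeans and still no flavour has 7.
One more jellybean lands in a flavour already at 6, so 33 draws are enough and 32 are not.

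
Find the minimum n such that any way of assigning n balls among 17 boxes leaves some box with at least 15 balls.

With 238 balls one could put exactly 14 in each of the 17 boxes, and no box would reach 15.
One more ball must land in a box that already has 14, giving it 15.
So 17 × 14 + 1 = 239 balls are required.

239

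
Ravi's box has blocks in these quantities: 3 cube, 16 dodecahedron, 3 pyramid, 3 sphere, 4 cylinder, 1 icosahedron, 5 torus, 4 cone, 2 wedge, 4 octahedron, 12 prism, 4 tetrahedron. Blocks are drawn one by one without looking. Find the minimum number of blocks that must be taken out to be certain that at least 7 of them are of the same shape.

An adversary could hand out at most 6 blocks per shape (10 shapes run out sooner): 3 + 6 + 3 + 3 + 4 + 1 + 5 + 4 + 2 + 4 + 6 + 4 = 45 blocks and still no shape has 7.
By pigeonhole, one more block lands in a shape already at 6, so 46 draws are enough and 45 are not.

46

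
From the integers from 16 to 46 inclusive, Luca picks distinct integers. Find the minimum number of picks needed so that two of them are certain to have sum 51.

22

A set avoiding the sum 51 can contain at most one of each pair {x, 51−x}, plus the 11 elements whose complement lies outside the range.
The integers 26, …, 46 (21 of them) are such a set: any two sum to at least 26+27 = 53 > 51.
By pigeonhole, any 22nd integer completes one of the 10 pairs, so 22 choices force a sum of 51.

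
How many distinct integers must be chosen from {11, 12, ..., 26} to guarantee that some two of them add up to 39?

A set avoiding the sum 39 can contain at most one of each pair {x, 39−x}, plus the 2 elements whose complement lies outside the range.
The integers 11, …, 19 (9 of them) are such a set: any two sum to at least 11+12 = 23 and at most 18+19 = 37 < 39.
Any 10th integer completes one of the 7 pairs, so 10 choices force a sum of 39.

10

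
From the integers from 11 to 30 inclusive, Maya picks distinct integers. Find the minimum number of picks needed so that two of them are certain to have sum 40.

Group the elements by complementary pair {x, 40−x}: {11,29}, {12,28}, {13,27}, …, giving 9 two-element pairs; the single value 20 (it cannot pair with itself since the integers are distinct); and 1 integer whose partner 40−x falls outside [11,30].
By pigeonhole, treating each of those 11 groups as a pigeonhole, one can pick one integer per group — 11 integers — with no two summing to 40.
The 12th integer lands in an occupied pair, forcing a sum of 40.

12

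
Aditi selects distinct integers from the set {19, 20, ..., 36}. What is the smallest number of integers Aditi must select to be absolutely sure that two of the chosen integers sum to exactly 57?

Two chosen integers sum to 57 exactly when both halves of some pair {x, 57−x} with 21 ≤ x ≤ 57−x ≤ 36 are chosen — 8 such pairs.
The remaining 2 elements (those with no distinct partner in range) can never complete a 57-sum, so the worst case takes all of them and one from each pair: 2 + 8 = 10.
The 11th integer has to be the second member of some pair, so 10 + 1 = 11.

11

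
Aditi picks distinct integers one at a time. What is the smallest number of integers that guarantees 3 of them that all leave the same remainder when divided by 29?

Pigeonhole: the 29 residue classes mod 29 are the pigeonholes.
With 58 integers one could put 2 in each residue class and have no class reach 3.
The 59th integer pushes some class to 3, so 29·2 + 1 = 59.

59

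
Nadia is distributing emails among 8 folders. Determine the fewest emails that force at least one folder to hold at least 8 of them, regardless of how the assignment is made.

57

With 56 emails one could put exactly 7 in each of the 8 folders, and no folder would reach 8.
One more email must land in a folder that already has 7, giving it 8.
So 8 × 7 + 1 = 57 emails are required.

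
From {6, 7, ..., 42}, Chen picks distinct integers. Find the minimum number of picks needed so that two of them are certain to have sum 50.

Group the elements by complementary pair {x, 50−x}: {8,42}, {9,41}, {10,40}, …, giving 17 two-element pairs, the single value 25 (it cannot pair with itself since the integers are distinct), and 2 integers whose partner 50−x falls outside [6,42].
By pigeonhole, treating each of those 20 groups as a pigeonhole, one can pick one integer per group — 20 integers — with no two summing to 50.
The 21st integer lands in an occupied pair, forcing a sum of 50.

21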